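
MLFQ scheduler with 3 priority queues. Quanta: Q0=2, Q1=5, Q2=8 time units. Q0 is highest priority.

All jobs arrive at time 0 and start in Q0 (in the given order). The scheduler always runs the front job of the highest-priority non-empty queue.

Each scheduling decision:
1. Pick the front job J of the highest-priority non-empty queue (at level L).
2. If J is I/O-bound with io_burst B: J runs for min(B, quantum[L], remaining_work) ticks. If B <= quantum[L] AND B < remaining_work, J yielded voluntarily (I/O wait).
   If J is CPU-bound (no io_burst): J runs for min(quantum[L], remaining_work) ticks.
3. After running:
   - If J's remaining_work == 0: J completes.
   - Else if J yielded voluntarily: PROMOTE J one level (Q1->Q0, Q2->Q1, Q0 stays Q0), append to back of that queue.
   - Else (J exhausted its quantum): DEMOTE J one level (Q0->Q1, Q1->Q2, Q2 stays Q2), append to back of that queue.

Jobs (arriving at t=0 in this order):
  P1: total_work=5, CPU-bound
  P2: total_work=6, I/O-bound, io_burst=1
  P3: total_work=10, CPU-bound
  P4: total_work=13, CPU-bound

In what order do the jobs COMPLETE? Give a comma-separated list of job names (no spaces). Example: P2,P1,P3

t=0-2: P1@Q0 runs 2, rem=3, quantum used, demote→Q1. Q0=[P2,P3,P4] Q1=[P1] Q2=[]
t=2-3: P2@Q0 runs 1, rem=5, I/O yield, promote→Q0. Q0=[P3,P4,P2] Q1=[P1] Q2=[]
t=3-5: P3@Q0 runs 2, rem=8, quantum used, demote→Q1. Q0=[P4,P2] Q1=[P1,P3] Q2=[]
t=5-7: P4@Q0 runs 2, rem=11, quantum used, demote→Q1. Q0=[P2] Q1=[P1,P3,P4] Q2=[]
t=7-8: P2@Q0 runs 1, rem=4, I/O yield, promote→Q0. Q0=[P2] Q1=[P1,P3,P4] Q2=[]
t=8-9: P2@Q0 runs 1, rem=3, I/O yield, promote→Q0. Q0=[P2] Q1=[P1,P3,P4] Q2=[]
t=9-10: P2@Q0 runs 1, rem=2, I/O yield, promote→Q0. Q0=[P2] Q1=[P1,P3,P4] Q2=[]
t=10-11: P2@Q0 runs 1, rem=1, I/O yield, promote→Q0. Q0=[P2] Q1=[P1,P3,P4] Q2=[]
t=11-12: P2@Q0 runs 1, rem=0, completes. Q0=[] Q1=[P1,P3,P4] Q2=[]
t=12-15: P1@Q1 runs 3, rem=0, completes. Q0=[] Q1=[P3,P4] Q2=[]
t=15-20: P3@Q1 runs 5, rem=3, quantum used, demote→Q2. Q0=[] Q1=[P4] Q2=[P3]
t=20-25: P4@Q1 runs 5, rem=6, quantum used, demote→Q2. Q0=[] Q1=[] Q2=[P3,P4]
t=25-28: P3@Q2 runs 3, rem=0, completes. Q0=[] Q1=[] Q2=[P4]
t=28-34: P4@Q2 runs 6, rem=0, completes. Q0=[] Q1=[] Q2=[]

Answer: P2,P1,P3,P4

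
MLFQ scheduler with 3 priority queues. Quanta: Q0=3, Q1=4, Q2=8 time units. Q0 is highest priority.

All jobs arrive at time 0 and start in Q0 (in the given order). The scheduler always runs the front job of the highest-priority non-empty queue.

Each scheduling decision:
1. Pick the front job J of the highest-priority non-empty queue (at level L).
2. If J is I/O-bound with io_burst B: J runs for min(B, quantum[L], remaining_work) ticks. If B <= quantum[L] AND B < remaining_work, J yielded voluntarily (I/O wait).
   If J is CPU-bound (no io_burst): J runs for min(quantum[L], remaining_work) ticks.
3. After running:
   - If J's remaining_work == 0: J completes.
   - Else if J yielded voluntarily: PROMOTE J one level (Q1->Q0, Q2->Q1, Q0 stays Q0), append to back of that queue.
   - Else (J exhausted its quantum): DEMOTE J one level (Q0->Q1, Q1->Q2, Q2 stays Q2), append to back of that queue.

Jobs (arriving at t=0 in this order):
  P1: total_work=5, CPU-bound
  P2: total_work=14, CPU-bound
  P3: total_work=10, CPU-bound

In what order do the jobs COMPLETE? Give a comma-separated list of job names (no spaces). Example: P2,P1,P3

Answer: P1,P2,P3

Derivation:
t=0-3: P1@Q0 runs 3, rem=2, quantum used, demote→Q1. Q0=[P2,P3] Q1=[P1] Q2=[]
t=3-6: P2@Q0 runs 3, rem=11, quantum used, demote→Q1. Q0=[P3] Q1=[P1,P2] Q2=[]
t=6-9: P3@Q0 runs 3, rem=7, quantum used, demote→Q1. Q0=[] Q1=[P1,P2,P3] Q2=[]
t=9-11: P1@Q1 runs 2, rem=0, completes. Q0=[] Q1=[P2,P3] Q2=[]
t=11-15: P2@Q1 runs 4, rem=7, quantum used, demote→Q2. Q0=[] Q1=[P3] Q2=[P2]
t=15-19: P3@Q1 runs 4, rem=3, quantum used, demote→Q2. Q0=[] Q1=[] Q2=[P2,P3]
t=19-26: P2@Q2 runs 7, rem=0, completes. Q0=[] Q1=[] Q2=[P3]
t=26-29: P3@Q2 runs 3, rem=0, completes. Q0=[] Q1=[] Q2=[]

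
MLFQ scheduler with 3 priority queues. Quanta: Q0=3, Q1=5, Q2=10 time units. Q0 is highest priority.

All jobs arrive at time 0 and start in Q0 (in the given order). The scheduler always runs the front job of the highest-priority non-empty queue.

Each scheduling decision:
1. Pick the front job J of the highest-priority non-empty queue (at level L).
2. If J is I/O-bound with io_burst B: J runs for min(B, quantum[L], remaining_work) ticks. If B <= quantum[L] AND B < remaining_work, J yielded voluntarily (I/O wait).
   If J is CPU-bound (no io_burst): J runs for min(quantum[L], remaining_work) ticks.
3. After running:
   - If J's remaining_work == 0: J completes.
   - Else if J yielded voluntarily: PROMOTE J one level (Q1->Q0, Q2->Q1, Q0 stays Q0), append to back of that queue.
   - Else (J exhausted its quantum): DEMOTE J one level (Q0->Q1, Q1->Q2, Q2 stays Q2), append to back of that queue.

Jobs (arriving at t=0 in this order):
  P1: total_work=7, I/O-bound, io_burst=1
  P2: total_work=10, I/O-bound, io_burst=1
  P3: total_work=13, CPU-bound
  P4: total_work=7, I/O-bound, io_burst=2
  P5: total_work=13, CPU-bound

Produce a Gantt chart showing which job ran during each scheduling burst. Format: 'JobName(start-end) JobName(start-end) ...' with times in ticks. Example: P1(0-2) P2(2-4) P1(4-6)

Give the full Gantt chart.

Answer: P1(0-1) P2(1-2) P3(2-5) P4(5-7) P5(7-10) P1(10-11) P2(11-12) P4(12-14) P1(14-15) P2(15-16) P4(16-18) P1(18-19) P2(19-20) P4(20-21) P1(21-22) P2(22-23) P1(23-24) P2(24-25) P1(25-26) P2(26-27) P2(27-28) P2(28-29) P2(29-30) P3(30-35) P5(35-40) P3(40-45) P5(45-50)

Derivation:
t=0-1: P1@Q0 runs 1, rem=6, I/O yield, promote→Q0. Q0=[P2,P3,P4,P5,P1] Q1=[] Q2=[]
t=1-2: P2@Q0 runs 1, rem=9, I/O yield, promote→Q0. Q0=[P3,P4,P5,P1,P2] Q1=[] Q2=[]
t=2-5: P3@Q0 runs 3, rem=10, quantum used, demote→Q1. Q0=[P4,P5,P1,P2] Q1=[P3] Q2=[]
t=5-7: P4@Q0 runs 2, rem=5, I/O yield, promote→Q0. Q0=[P5,P1,P2,P4] Q1=[P3] Q2=[]
t=7-10: P5@Q0 runs 3, rem=10, quantum used, demote→Q1. Q0=[P1,P2,P4] Q1=[P3,P5] Q2=[]
t=10-11: P1@Q0 runs 1, rem=5, I/O yield, promote→Q0. Q0=[P2,P4,P1] Q1=[P3,P5] Q2=[]
t=11-12: P2@Q0 runs 1, rem=8, I/O yield, promote→Q0. Q0=[P4,P1,P2] Q1=[P3,P5] Q2=[]
t=12-14: P4@Q0 runs 2, rem=3, I/O yield, promote→Q0. Q0=[P1,P2,P4] Q1=[P3,P5] Q2=[]
t=14-15: P1@Q0 runs 1, rem=4, I/O yield, promote→Q0. Q0=[P2,P4,P1] Q1=[P3,P5] Q2=[]
t=15-16: P2@Q0 runs 1, rem=7, I/O yield, promote→Q0. Q0=[P4,P1,P2] Q1=[P3,P5] Q2=[]
t=16-18: P4@Q0 runs 2, rem=1, I/O yield, promote→Q0. Q0=[P1,P2,P4] Q1=[P3,P5] Q2=[]
t=18-19: P1@Q0 runs 1, rem=3, I/O yield, promote→Q0. Q0=[P2,P4,P1] Q1=[P3,P5] Q2=[]
t=19-20: P2@Q0 runs 1, rem=6, I/O yield, promote→Q0. Q0=[P4,P1,P2] Q1=[P3,P5] Q2=[]
t=20-21: P4@Q0 runs 1, rem=0, completes. Q0=[P1,P2] Q1=[P3,P5] Q2=[]
t=21-22: P1@Q0 runs 1, rem=2, I/O yield, promote→Q0. Q0=[P2,P1] Q1=[P3,P5] Q2=[]
t=22-23: P2@Q0 runs 1, rem=5, I/O yield, promote→Q0. Q0=[P1,P2] Q1=[P3,P5] Q2=[]
t=23-24: P1@Q0 runs 1, rem=1, I/O yield, promote→Q0. Q0=[P2,P1] Q1=[P3,P5] Q2=[]
t=24-25: P2@Q0 runs 1, rem=4, I/O yield, promote→Q0. Q0=[P1,P2] Q1=[P3,P5] Q2=[]
t=25-26: P1@Q0 runs 1, rem=0, completes. Q0=[P2] Q1=[P3,P5] Q2=[]
t=26-27: P2@Q0 runs 1, rem=3, I/O yield, promote→Q0. Q0=[P2] Q1=[P3,P5] Q2=[]
t=27-28: P2@Q0 runs 1, rem=2, I/O yield, promote→Q0. Q0=[P2] Q1=[P3,P5] Q2=[]
t=28-29: P2@Q0 runs 1, rem=1, I/O yield, promote→Q0. Q0=[P2] Q1=[P3,P5] Q2=[]
t=29-30: P2@Q0 runs 1, rem=0, completes. Q0=[] Q1=[P3,P5] Q2=[]
t=30-35: P3@Q1 runs 5, rem=5, quantum used, demote→Q2. Q0=[] Q1=[P5] Q2=[P3]
t=35-40: P5@Q1 runs 5, rem=5, quantum used, demote→Q2. Q0=[] Q1=[] Q2=[P3,P5]
t=40-45: P3@Q2 runs 5, rem=0, completes. Q0=[] Q1=[] Q2=[P5]
t=45-50: P5@Q2 runs 5, rem=0, completes. Q0=[] Q1=[] Q2=[]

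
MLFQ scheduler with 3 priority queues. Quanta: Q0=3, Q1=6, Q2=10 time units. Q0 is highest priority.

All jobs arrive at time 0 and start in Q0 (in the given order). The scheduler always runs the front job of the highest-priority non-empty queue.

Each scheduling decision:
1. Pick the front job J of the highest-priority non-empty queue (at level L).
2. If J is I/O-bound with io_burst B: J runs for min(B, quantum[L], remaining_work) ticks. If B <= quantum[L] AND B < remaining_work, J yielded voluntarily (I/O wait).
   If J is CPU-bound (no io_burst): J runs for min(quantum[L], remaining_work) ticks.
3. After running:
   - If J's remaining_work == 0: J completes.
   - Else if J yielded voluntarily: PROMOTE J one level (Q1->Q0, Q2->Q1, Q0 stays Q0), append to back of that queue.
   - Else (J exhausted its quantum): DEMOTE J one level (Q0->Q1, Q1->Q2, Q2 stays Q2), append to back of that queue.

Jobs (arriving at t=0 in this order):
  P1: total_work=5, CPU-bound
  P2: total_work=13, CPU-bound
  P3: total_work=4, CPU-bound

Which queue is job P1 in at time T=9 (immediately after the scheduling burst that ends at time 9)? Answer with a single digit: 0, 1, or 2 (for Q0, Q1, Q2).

Answer: 1

Derivation:
t=0-3: P1@Q0 runs 3, rem=2, quantum used, demote→Q1. Q0=[P2,P3] Q1=[P1] Q2=[]
t=3-6: P2@Q0 runs 3, rem=10, quantum used, demote→Q1. Q0=[P3] Q1=[P1,P2] Q2=[]
t=6-9: P3@Q0 runs 3, rem=1, quantum used, demote→Q1. Q0=[] Q1=[P1,P2,P3] Q2=[]
t=9-11: P1@Q1 runs 2, rem=0, completes. Q0=[] Q1=[P2,P3] Q2=[]
t=11-17: P2@Q1 runs 6, rem=4, quantum used, demote→Q2. Q0=[] Q1=[P3] Q2=[P2]
t=17-18: P3@Q1 runs 1, rem=0, completes. Q0=[] Q1=[] Q2=[P2]
t=18-22: P2@Q2 runs 4, rem=0, completes. Q0=[] Q1=[] Q2=[]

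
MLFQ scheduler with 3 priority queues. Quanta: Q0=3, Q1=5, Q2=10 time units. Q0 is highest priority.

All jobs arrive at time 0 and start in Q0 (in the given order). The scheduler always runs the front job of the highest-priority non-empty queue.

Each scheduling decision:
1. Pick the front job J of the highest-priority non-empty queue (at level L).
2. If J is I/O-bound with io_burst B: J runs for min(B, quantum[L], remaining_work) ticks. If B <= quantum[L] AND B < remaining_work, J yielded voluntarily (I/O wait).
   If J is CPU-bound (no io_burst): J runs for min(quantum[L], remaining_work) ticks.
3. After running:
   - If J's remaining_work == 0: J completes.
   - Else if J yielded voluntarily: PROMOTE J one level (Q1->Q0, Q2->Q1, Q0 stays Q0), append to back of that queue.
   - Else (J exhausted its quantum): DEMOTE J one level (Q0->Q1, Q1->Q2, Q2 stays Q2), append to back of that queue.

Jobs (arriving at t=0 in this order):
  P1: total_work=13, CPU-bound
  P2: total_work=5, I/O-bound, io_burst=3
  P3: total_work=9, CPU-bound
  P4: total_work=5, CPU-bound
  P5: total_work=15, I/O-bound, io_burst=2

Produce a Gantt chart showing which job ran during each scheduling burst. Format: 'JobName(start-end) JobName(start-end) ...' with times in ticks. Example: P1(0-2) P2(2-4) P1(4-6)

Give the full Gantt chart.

t=0-3: P1@Q0 runs 3, rem=10, quantum used, demote→Q1. Q0=[P2,P3,P4,P5] Q1=[P1] Q2=[]
t=3-6: P2@Q0 runs 3, rem=2, I/O yield, promote→Q0. Q0=[P3,P4,P5,P2] Q1=[P1] Q2=[]
t=6-9: P3@Q0 runs 3, rem=6, quantum used, demote→Q1. Q0=[P4,P5,P2] Q1=[P1,P3] Q2=[]
t=9-12: P4@Q0 runs 3, rem=2, quantum used, demote→Q1. Q0=[P5,P2] Q1=[P1,P3,P4] Q2=[]
t=12-14: P5@Q0 runs 2, rem=13, I/O yield, promote→Q0. Q0=[P2,P5] Q1=[P1,P3,P4] Q2=[]
t=14-16: P2@Q0 runs 2, rem=0, completes. Q0=[P5] Q1=[P1,P3,P4] Q2=[]
t=16-18: P5@Q0 runs 2, rem=11, I/O yield, promote→Q0. Q0=[P5] Q1=[P1,P3,P4] Q2=[]
t=18-20: P5@Q0 runs 2, rem=9, I/O yield, promote→Q0. Q0=[P5] Q1=[P1,P3,P4] Q2=[]
t=20-22: P5@Q0 runs 2, rem=7, I/O yield, promote→Q0. Q0=[P5] Q1=[P1,P3,P4] Q2=[]
t=22-24: P5@Q0 runs 2, rem=5, I/O yield, promote→Q0. Q0=[P5] Q1=[P1,P3,P4] Q2=[]
t=24-26: P5@Q0 runs 2, rem=3, I/O yield, promote→Q0. Q0=[P5] Q1=[P1,P3,P4] Q2=[]
t=26-28: P5@Q0 runs 2, rem=1, I/O yield, promote→Q0. Q0=[P5] Q1=[P1,P3,P4] Q2=[]
t=28-29: P5@Q0 runs 1, rem=0, completes. Q0=[] Q1=[P1,P3,P4] Q2=[]
t=29-34: P1@Q1 runs 5, rem=5, quantum used, demote→Q2. Q0=[] Q1=[P3,P4] Q2=[P1]
t=34-39: P3@Q1 runs 5, rem=1, quantum used, demote→Q2. Q0=[] Q1=[P4] Q2=[P1,P3]
t=39-41: P4@Q1 runs 2, rem=0, completes. Q0=[] Q1=[] Q2=[P1,P3]
t=41-46: P1@Q2 runs 5, rem=0, completes. Q0=[] Q1=[] Q2=[P3]
t=46-47: P3@Q2 runs 1, rem=0, completes. Q0=[] Q1=[] Q2=[]

Answer: P1(0-3) P2(3-6) P3(6-9) P4(9-12) P5(12-14) P2(14-16) P5(16-18) P5(18-20) P5(20-22) P5(22-24) P5(24-26) P5(26-28) P5(28-29) P1(29-34) P3(34-39) P4(39-41) P1(41-46) P3(46-47)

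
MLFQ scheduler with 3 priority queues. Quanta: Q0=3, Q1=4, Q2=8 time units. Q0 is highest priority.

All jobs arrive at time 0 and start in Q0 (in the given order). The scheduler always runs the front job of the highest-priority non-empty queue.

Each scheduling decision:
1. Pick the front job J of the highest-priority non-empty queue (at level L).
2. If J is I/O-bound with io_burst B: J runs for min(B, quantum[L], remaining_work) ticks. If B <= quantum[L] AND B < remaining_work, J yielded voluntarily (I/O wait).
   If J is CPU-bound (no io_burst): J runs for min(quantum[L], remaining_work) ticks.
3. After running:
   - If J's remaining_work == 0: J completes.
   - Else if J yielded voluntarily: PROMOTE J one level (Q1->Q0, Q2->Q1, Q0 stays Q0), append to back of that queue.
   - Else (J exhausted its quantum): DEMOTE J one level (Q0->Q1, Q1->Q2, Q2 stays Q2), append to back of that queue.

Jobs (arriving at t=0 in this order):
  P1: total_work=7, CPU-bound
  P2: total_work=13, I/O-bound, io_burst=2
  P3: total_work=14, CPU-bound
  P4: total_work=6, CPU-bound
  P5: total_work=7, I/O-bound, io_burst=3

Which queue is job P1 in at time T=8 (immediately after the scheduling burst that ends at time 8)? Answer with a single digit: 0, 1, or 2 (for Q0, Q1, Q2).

t=0-3: P1@Q0 runs 3, rem=4, quantum used, demote→Q1. Q0=[P2,P3,P4,P5] Q1=[P1] Q2=[]
t=3-5: P2@Q0 runs 2, rem=11, I/O yield, promote→Q0. Q0=[P3,P4,P5,P2] Q1=[P1] Q2=[]
t=5-8: P3@Q0 runs 3, rem=11, quantum used, demote→Q1. Q0=[P4,P5,P2] Q1=[P1,P3] Q2=[]
t=8-11: P4@Q0 runs 3, rem=3, quantum used, demote→Q1. Q0=[P5,P2] Q1=[P1,P3,P4] Q2=[]
t=11-14: P5@Q0 runs 3, rem=4, I/O yield, promote→Q0. Q0=[P2,P5] Q1=[P1,P3,P4] Q2=[]
t=14-16: P2@Q0 runs 2, rem=9, I/O yield, promote→Q0. Q0=[P5,P2] Q1=[P1,P3,P4] Q2=[]
t=16-19: P5@Q0 runs 3, rem=1, I/O yield, promote→Q0. Q0=[P2,P5] Q1=[P1,P3,P4] Q2=[]
t=19-21: P2@Q0 runs 2, rem=7, I/O yield, promote→Q0. Q0=[P5,P2] Q1=[P1,P3,P4] Q2=[]
t=21-22: P5@Q0 runs 1, rem=0, completes. Q0=[P2] Q1=[P1,P3,P4] Q2=[]
t=22-24: P2@Q0 runs 2, rem=5, I/O yield, promote→Q0. Q0=[P2] Q1=[P1,P3,P4] Q2=[]
t=24-26: P2@Q0 runs 2, rem=3, I/O yield, promote→Q0. Q0=[P2] Q1=[P1,P3,P4] Q2=[]
t=26-28: P2@Q0 runs 2, rem=1, I/O yield, promote→Q0. Q0=[P2] Q1=[P1,P3,P4] Q2=[]
t=28-29: P2@Q0 runs 1, rem=0, completes. Q0=[] Q1=[P1,P3,P4] Q2=[]
t=29-33: P1@Q1 runs 4, rem=0, completes. Q0=[] Q1=[P3,P4] Q2=[]
t=33-37: P3@Q1 runs 4, rem=7, quantum used, demote→Q2. Q0=[] Q1=[P4] Q2=[P3]
t=37-40: P4@Q1 runs 3, rem=0, completes. Q0=[] Q1=[] Q2=[P3]
t=40-47: P3@Q2 runs 7, rem=0, completes. Q0=[] Q1=[] Q2=[]

Answer: 1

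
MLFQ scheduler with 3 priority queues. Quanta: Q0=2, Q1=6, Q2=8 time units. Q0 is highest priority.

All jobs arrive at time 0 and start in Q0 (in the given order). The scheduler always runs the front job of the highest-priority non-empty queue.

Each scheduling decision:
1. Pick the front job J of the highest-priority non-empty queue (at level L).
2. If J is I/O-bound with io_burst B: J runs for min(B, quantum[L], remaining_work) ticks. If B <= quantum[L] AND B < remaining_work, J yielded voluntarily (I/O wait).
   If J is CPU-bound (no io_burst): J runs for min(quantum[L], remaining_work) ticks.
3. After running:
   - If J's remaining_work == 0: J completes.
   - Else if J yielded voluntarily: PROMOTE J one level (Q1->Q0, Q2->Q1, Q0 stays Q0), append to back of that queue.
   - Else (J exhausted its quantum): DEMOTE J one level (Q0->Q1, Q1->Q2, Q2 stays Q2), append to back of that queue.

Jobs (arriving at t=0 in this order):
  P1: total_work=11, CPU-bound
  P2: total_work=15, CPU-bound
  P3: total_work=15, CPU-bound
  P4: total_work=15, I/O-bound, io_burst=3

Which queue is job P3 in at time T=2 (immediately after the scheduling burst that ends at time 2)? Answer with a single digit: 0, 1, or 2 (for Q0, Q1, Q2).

t=0-2: P1@Q0 runs 2, rem=9, quantum used, demote→Q1. Q0=[P2,P3,P4] Q1=[P1] Q2=[]
t=2-4: P2@Q0 runs 2, rem=13, quantum used, demote→Q1. Q0=[P3,P4] Q1=[P1,P2] Q2=[]
t=4-6: P3@Q0 runs 2, rem=13, quantum used, demote→Q1. Q0=[P4] Q1=[P1,P2,P3] Q2=[]
t=6-8: P4@Q0 runs 2, rem=13, quantum used, demote→Q1. Q0=[] Q1=[P1,P2,P3,P4] Q2=[]
t=8-14: P1@Q1 runs 6, rem=3, quantum used, demote→Q2. Q0=[] Q1=[P2,P3,P4] Q2=[P1]
t=14-20: P2@Q1 runs 6, rem=7, quantum used, demote→Q2. Q0=[] Q1=[P3,P4] Q2=[P1,P2]
t=20-26: P3@Q1 runs 6, rem=7, quantum used, demote→Q2. Q0=[] Q1=[P4] Q2=[P1,P2,P3]
t=26-29: P4@Q1 runs 3, rem=10, I/O yield, promote→Q0. Q0=[P4] Q1=[] Q2=[P1,P2,P3]
t=29-31: P4@Q0 runs 2, rem=8, quantum used, demote→Q1. Q0=[] Q1=[P4] Q2=[P1,P2,P3]
t=31-34: P4@Q1 runs 3, rem=5, I/O yield, promote→Q0. Q0=[P4] Q1=[] Q2=[P1,P2,P3]
t=34-36: P4@Q0 runs 2, rem=3, quantum used, demote→Q1. Q0=[] Q1=[P4] Q2=[P1,P2,P3]
t=36-39: P4@Q1 runs 3, rem=0, completes. Q0=[] Q1=[] Q2=[P1,P2,P3]
t=39-42: P1@Q2 runs 3, rem=0, completes. Q0=[] Q1=[] Q2=[P2,P3]
t=42-49: P2@Q2 runs 7, rem=0, completes. Q0=[] Q1=[] Q2=[P3]
t=49-56: P3@Q2 runs 7, rem=0, completes. Q0=[] Q1=[] Q2=[]

Answer: 0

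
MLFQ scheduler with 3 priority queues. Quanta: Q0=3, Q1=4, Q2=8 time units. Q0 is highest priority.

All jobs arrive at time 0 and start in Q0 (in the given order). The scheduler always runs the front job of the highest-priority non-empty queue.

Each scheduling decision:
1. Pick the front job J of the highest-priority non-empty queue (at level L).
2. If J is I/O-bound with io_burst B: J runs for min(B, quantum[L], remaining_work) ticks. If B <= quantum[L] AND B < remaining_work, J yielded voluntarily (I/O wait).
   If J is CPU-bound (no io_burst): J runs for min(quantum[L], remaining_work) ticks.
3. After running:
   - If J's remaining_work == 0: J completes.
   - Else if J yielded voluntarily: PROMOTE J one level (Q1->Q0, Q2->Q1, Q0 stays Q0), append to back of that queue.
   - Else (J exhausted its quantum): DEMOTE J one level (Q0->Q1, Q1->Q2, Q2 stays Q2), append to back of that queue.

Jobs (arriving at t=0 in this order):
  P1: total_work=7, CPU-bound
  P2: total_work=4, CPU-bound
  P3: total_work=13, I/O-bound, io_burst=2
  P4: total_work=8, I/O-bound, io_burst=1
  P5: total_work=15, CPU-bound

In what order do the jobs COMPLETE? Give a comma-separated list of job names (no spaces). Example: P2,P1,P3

Answer: P3,P4,P1,P2,P5

Derivation:
t=0-3: P1@Q0 runs 3, rem=4, quantum used, demote→Q1. Q0=[P2,P3,P4,P5] Q1=[P1] Q2=[]
t=3-6: P2@Q0 runs 3, rem=1, quantum used, demote→Q1. Q0=[P3,P4,P5] Q1=[P1,P2] Q2=[]
t=6-8: P3@Q0 runs 2, rem=11, I/O yield, promote→Q0. Q0=[P4,P5,P3] Q1=[P1,P2] Q2=[]
t=8-9: P4@Q0 runs 1, rem=7, I/O yield, promote→Q0. Q0=[P5,P3,P4] Q1=[P1,P2] Q2=[]
t=9-12: P5@Q0 runs 3, rem=12, quantum used, demote→Q1. Q0=[P3,P4] Q1=[P1,P2,P5] Q2=[]
t=12-14: P3@Q0 runs 2, rem=9, I/O yield, promote→Q0. Q0=[P4,P3] Q1=[P1,P2,P5] Q2=[]
t=14-15: P4@Q0 runs 1, rem=6, I/O yield, promote→Q0. Q0=[P3,P4] Q1=[P1,P2,P5] Q2=[]
t=15-17: P3@Q0 runs 2, rem=7, I/O yield, promote→Q0. Q0=[P4,P3] Q1=[P1,P2,P5] Q2=[]
t=17-18: P4@Q0 runs 1, rem=5, I/O yield, promote→Q0. Q0=[P3,P4] Q1=[P1,P2,P5] Q2=[]
t=18-20: P3@Q0 runs 2, rem=5, I/O yield, promote→Q0. Q0=[P4,P3] Q1=[P1,P2,P5] Q2=[]
t=20-21: P4@Q0 runs 1, rem=4, I/O yield, promote→Q0. Q0=[P3,P4] Q1=[P1,P2,P5] Q2=[]
t=21-23: P3@Q0 runs 2, rem=3, I/O yield, promote→Q0. Q0=[P4,P3] Q1=[P1,P2,P5] Q2=[]
t=23-24: P4@Q0 runs 1, rem=3, I/O yield, promote→Q0. Q0=[P3,P4] Q1=[P1,P2,P5] Q2=[]
t=24-26: P3@Q0 runs 2, rem=1, I/O yield, promote→Q0. Q0=[P4,P3] Q1=[P1,P2,P5] Q2=[]
t=26-27: P4@Q0 runs 1, rem=2, I/O yield, promote→Q0. Q0=[P3,P4] Q1=[P1,P2,P5] Q2=[]
t=27-28: P3@Q0 runs 1, rem=0, completes. Q0=[P4] Q1=[P1,P2,P5] Q2=[]
t=28-29: P4@Q0 runs 1, rem=1, I/O yield, promote→Q0. Q0=[P4] Q1=[P1,P2,P5] Q2=[]
t=29-30: P4@Q0 runs 1, rem=0, completes. Q0=[] Q1=[P1,P2,P5] Q2=[]
t=30-34: P1@Q1 runs 4, rem=0, completes. Q0=[] Q1=[P2,P5] Q2=[]
t=34-35: P2@Q1 runs 1, rem=0, completes. Q0=[] Q1=[P5] Q2=[]
t=35-39: P5@Q1 runs 4, rem=8, quantum used, demote→Q2. Q0=[] Q1=[] Q2=[P5]
t=39-47: P5@Q2 runs 8, rem=0, completes. Q0=[] Q1=[] Q2=[]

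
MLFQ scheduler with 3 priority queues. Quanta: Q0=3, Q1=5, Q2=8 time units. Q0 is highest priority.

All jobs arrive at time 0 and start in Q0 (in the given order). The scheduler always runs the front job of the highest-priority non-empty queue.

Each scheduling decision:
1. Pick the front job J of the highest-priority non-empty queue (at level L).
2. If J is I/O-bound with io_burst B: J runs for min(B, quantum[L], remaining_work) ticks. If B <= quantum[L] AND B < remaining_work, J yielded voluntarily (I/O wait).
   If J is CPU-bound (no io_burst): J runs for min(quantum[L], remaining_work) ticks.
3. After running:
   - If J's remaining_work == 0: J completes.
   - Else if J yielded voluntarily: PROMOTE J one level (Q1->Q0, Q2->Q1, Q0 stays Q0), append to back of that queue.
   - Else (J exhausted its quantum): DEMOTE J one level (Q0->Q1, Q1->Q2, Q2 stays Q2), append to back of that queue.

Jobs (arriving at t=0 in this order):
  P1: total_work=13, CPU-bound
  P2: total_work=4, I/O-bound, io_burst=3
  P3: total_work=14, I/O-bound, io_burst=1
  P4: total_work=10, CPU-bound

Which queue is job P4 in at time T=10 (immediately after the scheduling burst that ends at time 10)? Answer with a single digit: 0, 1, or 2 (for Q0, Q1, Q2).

Answer: 1

Derivation:
t=0-3: P1@Q0 runs 3, rem=10, quantum used, demote→Q1. Q0=[P2,P3,P4] Q1=[P1] Q2=[]
t=3-6: P2@Q0 runs 3, rem=1, I/O yield, promote→Q0. Q0=[P3,P4,P2] Q1=[P1] Q2=[]
t=6-7: P3@Q0 runs 1, rem=13, I/O yield, promote→Q0. Q0=[P4,P2,P3] Q1=[P1] Q2=[]
t=7-10: P4@Q0 runs 3, rem=7, quantum used, demote→Q1. Q0=[P2,P3] Q1=[P1,P4] Q2=[]
t=10-11: P2@Q0 runs 1, rem=0, completes. Q0=[P3] Q1=[P1,P4] Q2=[]
t=11-12: P3@Q0 runs 1, rem=12, I/O yield, promote→Q0. Q0=[P3] Q1=[P1,P4] Q2=[]
t=12-13: P3@Q0 runs 1, rem=11, I/O yield, promote→Q0. Q0=[P3] Q1=[P1,P4] Q2=[]
t=13-14: P3@Q0 runs 1, rem=10, I/O yield, promote→Q0. Q0=[P3] Q1=[P1,P4] Q2=[]
t=14-15: P3@Q0 runs 1, rem=9, I/O yield, promote→Q0. Q0=[P3] Q1=[P1,P4] Q2=[]
t=15-16: P3@Q0 runs 1, rem=8, I/O yield, promote→Q0. Q0=[P3] Q1=[P1,P4] Q2=[]
t=16-17: P3@Q0 runs 1, rem=7, I/O yield, promote→Q0. Q0=[P3] Q1=[P1,P4] Q2=[]
t=17-18: P3@Q0 runs 1, rem=6, I/O yield, promote→Q0. Q0=[P3] Q1=[P1,P4] Q2=[]
t=18-19: P3@Q0 runs 1, rem=5, I/O yield, promote→Q0. Q0=[P3] Q1=[P1,P4] Q2=[]
t=19-20: P3@Q0 runs 1, rem=4, I/O yield, promote→Q0. Q0=[P3] Q1=[P1,P4] Q2=[]
t=20-21: P3@Q0 runs 1, rem=3, I/O yield, promote→Q0. Q0=[P3] Q1=[P1,P4] Q2=[]
t=21-22: P3@Q0 runs 1, rem=2, I/O yield, promote→Q0. Q0=[P3] Q1=[P1,P4] Q2=[]
t=22-23: P3@Q0 runs 1, rem=1, I/O yield, promote→Q0. Q0=[P3] Q1=[P1,P4] Q2=[]
t=23-24: P3@Q0 runs 1, rem=0, completes. Q0=[] Q1=[P1,P4] Q2=[]
t=24-29: P1@Q1 runs 5, rem=5, quantum used, demote→Q2. Q0=[] Q1=[P4] Q2=[P1]
t=29-34: P4@Q1 runs 5, rem=2, quantum used, demote→Q2. Q0=[] Q1=[] Q2=[P1,P4]
t=34-39: P1@Q2 runs 5, rem=0, completes. Q0=[] Q1=[] Q2=[P4]
t=39-41: P4@Q2 runs 2, rem=0, completes. Q0=[] Q1=[] Q2=[]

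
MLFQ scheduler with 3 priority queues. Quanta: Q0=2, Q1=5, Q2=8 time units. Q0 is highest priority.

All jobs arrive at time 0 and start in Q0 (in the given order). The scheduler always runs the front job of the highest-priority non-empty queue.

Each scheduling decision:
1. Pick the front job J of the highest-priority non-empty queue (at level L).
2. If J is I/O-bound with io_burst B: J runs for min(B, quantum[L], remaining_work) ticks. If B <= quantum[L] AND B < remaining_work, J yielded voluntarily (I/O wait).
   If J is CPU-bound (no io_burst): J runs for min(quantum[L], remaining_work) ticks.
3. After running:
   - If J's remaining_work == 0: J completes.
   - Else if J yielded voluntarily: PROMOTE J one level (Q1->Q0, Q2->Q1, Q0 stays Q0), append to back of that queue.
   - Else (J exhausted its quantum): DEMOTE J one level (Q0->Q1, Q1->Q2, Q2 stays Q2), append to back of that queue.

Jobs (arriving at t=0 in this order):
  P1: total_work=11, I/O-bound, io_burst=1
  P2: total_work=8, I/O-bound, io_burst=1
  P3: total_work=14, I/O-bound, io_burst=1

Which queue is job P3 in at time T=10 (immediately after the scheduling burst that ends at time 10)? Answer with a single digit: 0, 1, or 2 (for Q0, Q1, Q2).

t=0-1: P1@Q0 runs 1, rem=10, I/O yield, promote→Q0. Q0=[P2,P3,P1] Q1=[] Q2=[]
t=1-2: P2@Q0 runs 1, rem=7, I/O yield, promote→Q0. Q0=[P3,P1,P2] Q1=[] Q2=[]
t=2-3: P3@Q0 runs 1, rem=13, I/O yield, promote→Q0. Q0=[P1,P2,P3] Q1=[] Q2=[]
t=3-4: P1@Q0 runs 1, rem=9, I/O yield, promote→Q0. Q0=[P2,P3,P1] Q1=[] Q2=[]
t=4-5: P2@Q0 runs 1, rem=6, I/O yield, promote→Q0. Q0=[P3,P1,P2] Q1=[] Q2=[]
t=5-6: P3@Q0 runs 1, rem=12, I/O yield, promote→Q0. Q0=[P1,P2,P3] Q1=[] Q2=[]
t=6-7: P1@Q0 runs 1, rem=8, I/O yield, promote→Q0. Q0=[P2,P3,P1] Q1=[] Q2=[]
t=7-8: P2@Q0 runs 1, rem=5, I/O yield, promote→Q0. Q0=[P3,P1,P2] Q1=[] Q2=[]
t=8-9: P3@Q0 runs 1, rem=11, I/O yield, promote→Q0. Q0=[P1,P2,P3] Q1=[] Q2=[]
t=9-10: P1@Q0 runs 1, rem=7, I/O yield, promote→Q0. Q0=[P2,P3,P1] Q1=[] Q2=[]
t=10-11: P2@Q0 runs 1, rem=4, I/O yield, promote→Q0. Q0=[P3,P1,P2] Q1=[] Q2=[]
t=11-12: P3@Q0 runs 1, rem=10, I/O yield, promote→Q0. Q0=[P1,P2,P3] Q1=[] Q2=[]
t=12-13: P1@Q0 runs 1, rem=6, I/O yield, promote→Q0. Q0=[P2,P3,P1] Q1=[] Q2=[]
t=13-14: P2@Q0 runs 1, rem=3, I/O yield, promote→Q0. Q0=[P3,P1,P2] Q1=[] Q2=[]
t=14-15: P3@Q0 runs 1, rem=9, I/O yield, promote→Q0. Q0=[P1,P2,P3] Q1=[] Q2=[]
t=15-16: P1@Q0 runs 1, rem=5, I/O yield, promote→Q0. Q0=[P2,P3,P1] Q1=[] Q2=[]
t=16-17: P2@Q0 runs 1, rem=2, I/O yield, promote→Q0. Q0=[P3,P1,P2] Q1=[] Q2=[]
t=17-18: P3@Q0 runs 1, rem=8, I/O yield, promote→Q0. Q0=[P1,P2,P3] Q1=[] Q2=[]
t=18-19: P1@Q0 runs 1, rem=4, I/O yield, promote→Q0. Q0=[P2,P3,P1] Q1=[] Q2=[]
t=19-20: P2@Q0 runs 1, rem=1, I/O yield, promote→Q0. Q0=[P3,P1,P2] Q1=[] Q2=[]
t=20-21: P3@Q0 runs 1, rem=7, I/O yield, promote→Q0. Q0=[P1,P2,P3] Q1=[] Q2=[]
t=21-22: P1@Q0 runs 1, rem=3, I/O yield, promote→Q0. Q0=[P2,P3,P1] Q1=[] Q2=[]
t=22-23: P2@Q0 runs 1, rem=0, completes. Q0=[P3,P1] Q1=[] Q2=[]
t=23-24: P3@Q0 runs 1, rem=6, I/O yield, promote→Q0. Q0=[P1,P3] Q1=[] Q2=[]
t=24-25: P1@Q0 runs 1, rem=2, I/O yield, promote→Q0. Q0=[P3,P1] Q1=[] Q2=[]
t=25-26: P3@Q0 runs 1, rem=5, I/O yield, promote→Q0. Q0=[P1,P3] Q1=[] Q2=[]
t=26-27: P1@Q0 runs 1, rem=1, I/O yield, promote→Q0. Q0=[P3,P1] Q1=[] Q2=[]
t=27-28: P3@Q0 runs 1, rem=4, I/O yield, promote→Q0. Q0=[P1,P3] Q1=[] Q2=[]
t=28-29: P1@Q0 runs 1, rem=0, completes. Q0=[P3] Q1=[] Q2=[]
t=29-30: P3@Q0 runs 1, rem=3, I/O yield, promote→Q0. Q0=[P3] Q1=[] Q2=[]
t=30-31: P3@Q0 runs 1, rem=2, I/O yield, promote→Q0. Q0=[P3] Q1=[] Q2=[]
t=31-32: P3@Q0 runs 1, rem=1, I/O yield, promote→Q0. Q0=[P3] Q1=[] Q2=[]
t=32-33: P3@Q0 runs 1, rem=0, completes. Q0=[] Q1=[] Q2=[]

Answer: 0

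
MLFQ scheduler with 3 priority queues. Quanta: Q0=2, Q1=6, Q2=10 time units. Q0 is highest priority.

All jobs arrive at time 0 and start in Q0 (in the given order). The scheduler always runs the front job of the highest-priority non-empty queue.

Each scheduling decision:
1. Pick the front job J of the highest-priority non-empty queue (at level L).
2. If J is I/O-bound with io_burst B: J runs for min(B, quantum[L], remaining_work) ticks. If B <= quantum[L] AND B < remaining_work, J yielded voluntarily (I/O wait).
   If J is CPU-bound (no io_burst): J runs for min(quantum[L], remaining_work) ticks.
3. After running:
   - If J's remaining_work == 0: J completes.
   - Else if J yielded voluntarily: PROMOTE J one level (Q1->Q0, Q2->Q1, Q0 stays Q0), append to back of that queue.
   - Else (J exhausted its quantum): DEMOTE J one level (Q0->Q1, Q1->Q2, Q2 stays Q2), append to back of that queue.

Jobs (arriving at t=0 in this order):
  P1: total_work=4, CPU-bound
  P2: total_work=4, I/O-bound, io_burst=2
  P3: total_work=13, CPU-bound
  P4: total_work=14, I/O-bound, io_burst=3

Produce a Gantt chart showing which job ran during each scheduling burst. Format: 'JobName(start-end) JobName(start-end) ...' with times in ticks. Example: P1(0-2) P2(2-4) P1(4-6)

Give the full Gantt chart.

Answer: P1(0-2) P2(2-4) P3(4-6) P4(6-8) P2(8-10) P1(10-12) P3(12-18) P4(18-21) P4(21-23) P4(23-26) P4(26-28) P4(28-30) P3(30-35)

Derivation:
t=0-2: P1@Q0 runs 2, rem=2, quantum used, demote→Q1. Q0=[P2,P3,P4] Q1=[P1] Q2=[]
t=2-4: P2@Q0 runs 2, rem=2, I/O yield, promote→Q0. Q0=[P3,P4,P2] Q1=[P1] Q2=[]
t=4-6: P3@Q0 runs 2, rem=11, quantum used, demote→Q1. Q0=[P4,P2] Q1=[P1,P3] Q2=[]
t=6-8: P4@Q0 runs 2, rem=12, quantum used, demote→Q1. Q0=[P2] Q1=[P1,P3,P4] Q2=[]
t=8-10: P2@Q0 runs 2, rem=0, completes. Q0=[] Q1=[P1,P3,P4] Q2=[]
t=10-12: P1@Q1 runs 2, rem=0, completes. Q0=[] Q1=[P3,P4] Q2=[]
t=12-18: P3@Q1 runs 6, rem=5, quantum used, demote→Q2. Q0=[] Q1=[P4] Q2=[P3]
t=18-21: P4@Q1 runs 3, rem=9, I/O yield, promote→Q0. Q0=[P4] Q1=[] Q2=[P3]
t=21-23: P4@Q0 runs 2, rem=7, quantum used, demote→Q1. Q0=[] Q1=[P4] Q2=[P3]
t=23-26: P4@Q1 runs 3, rem=4, I/O yield, promote→Q0. Q0=[P4] Q1=[] Q2=[P3]
t=26-28: P4@Q0 runs 2, rem=2, quantum used, demote→Q1. Q0=[] Q1=[P4] Q2=[P3]
t=28-30: P4@Q1 runs 2, rem=0, completes. Q0=[] Q1=[] Q2=[P3]
t=30-35: P3@Q2 runs 5, rem=0, completes. Q0=[] Q1=[] Q2=[]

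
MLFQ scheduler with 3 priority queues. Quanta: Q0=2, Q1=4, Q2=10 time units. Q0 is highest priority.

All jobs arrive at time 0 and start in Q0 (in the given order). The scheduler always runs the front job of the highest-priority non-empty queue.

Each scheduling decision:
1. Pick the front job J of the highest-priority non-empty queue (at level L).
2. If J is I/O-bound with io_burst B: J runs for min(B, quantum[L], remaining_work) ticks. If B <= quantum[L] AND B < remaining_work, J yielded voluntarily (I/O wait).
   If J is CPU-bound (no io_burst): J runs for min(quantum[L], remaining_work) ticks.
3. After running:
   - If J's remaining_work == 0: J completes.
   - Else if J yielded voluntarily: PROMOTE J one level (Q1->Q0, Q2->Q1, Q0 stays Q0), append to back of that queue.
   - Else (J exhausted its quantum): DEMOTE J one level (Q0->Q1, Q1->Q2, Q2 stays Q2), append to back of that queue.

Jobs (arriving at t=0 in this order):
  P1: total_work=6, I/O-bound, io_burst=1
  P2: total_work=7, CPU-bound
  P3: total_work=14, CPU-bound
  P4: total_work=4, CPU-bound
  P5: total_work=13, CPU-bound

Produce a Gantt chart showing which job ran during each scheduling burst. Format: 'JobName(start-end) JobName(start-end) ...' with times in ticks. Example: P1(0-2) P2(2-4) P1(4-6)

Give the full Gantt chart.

Answer: P1(0-1) P2(1-3) P3(3-5) P4(5-7) P5(7-9) P1(9-10) P1(10-11) P1(11-12) P1(12-13) P1(13-14) P2(14-18) P3(18-22) P4(22-24) P5(24-28) P2(28-29) P3(29-37) P5(37-44)

Derivation:
t=0-1: P1@Q0 runs 1, rem=5, I/O yield, promote→Q0. Q0=[P2,P3,P4,P5,P1] Q1=[] Q2=[]
t=1-3: P2@Q0 runs 2, rem=5, quantum used, demote→Q1. Q0=[P3,P4,P5,P1] Q1=[P2] Q2=[]
t=3-5: P3@Q0 runs 2, rem=12, quantum used, demote→Q1. Q0=[P4,P5,P1] Q1=[P2,P3] Q2=[]
t=5-7: P4@Q0 runs 2, rem=2, quantum used, demote→Q1. Q0=[P5,P1] Q1=[P2,P3,P4] Q2=[]
t=7-9: P5@Q0 runs 2, rem=11, quantum used, demote→Q1. Q0=[P1] Q1=[P2,P3,P4,P5] Q2=[]
t=9-10: P1@Q0 runs 1, rem=4, I/O yield, promote→Q0. Q0=[P1] Q1=[P2,P3,P4,P5] Q2=[]
t=10-11: P1@Q0 runs 1, rem=3, I/O yield, promote→Q0. Q0=[P1] Q1=[P2,P3,P4,P5] Q2=[]
t=11-12: P1@Q0 runs 1, rem=2, I/O yield, promote→Q0. Q0=[P1] Q1=[P2,P3,P4,P5] Q2=[]
t=12-13: P1@Q0 runs 1, rem=1, I/O yield, promote→Q0. Q0=[P1] Q1=[P2,P3,P4,P5] Q2=[]
t=13-14: P1@Q0 runs 1, rem=0, completes. Q0=[] Q1=[P2,P3,P4,P5] Q2=[]
t=14-18: P2@Q1 runs 4, rem=1, quantum used, demote→Q2. Q0=[] Q1=[P3,P4,P5] Q2=[P2]
t=18-22: P3@Q1 runs 4, rem=8, quantum used, demote→Q2. Q0=[] Q1=[P4,P5] Q2=[P2,P3]
t=22-24: P4@Q1 runs 2, rem=0, completes. Q0=[] Q1=[P5] Q2=[P2,P3]
t=24-28: P5@Q1 runs 4, rem=7, quantum used, demote→Q2. Q0=[] Q1=[] Q2=[P2,P3,P5]
t=28-29: P2@Q2 runs 1, rem=0, completes. Q0=[] Q1=[] Q2=[P3,P5]
t=29-37: P3@Q2 runs 8, rem=0, completes. Q0=[] Q1=[] Q2=[P5]
t=37-44: P5@Q2 runs 7, rem=0, completes. Q0=[] Q1=[] Q2=[]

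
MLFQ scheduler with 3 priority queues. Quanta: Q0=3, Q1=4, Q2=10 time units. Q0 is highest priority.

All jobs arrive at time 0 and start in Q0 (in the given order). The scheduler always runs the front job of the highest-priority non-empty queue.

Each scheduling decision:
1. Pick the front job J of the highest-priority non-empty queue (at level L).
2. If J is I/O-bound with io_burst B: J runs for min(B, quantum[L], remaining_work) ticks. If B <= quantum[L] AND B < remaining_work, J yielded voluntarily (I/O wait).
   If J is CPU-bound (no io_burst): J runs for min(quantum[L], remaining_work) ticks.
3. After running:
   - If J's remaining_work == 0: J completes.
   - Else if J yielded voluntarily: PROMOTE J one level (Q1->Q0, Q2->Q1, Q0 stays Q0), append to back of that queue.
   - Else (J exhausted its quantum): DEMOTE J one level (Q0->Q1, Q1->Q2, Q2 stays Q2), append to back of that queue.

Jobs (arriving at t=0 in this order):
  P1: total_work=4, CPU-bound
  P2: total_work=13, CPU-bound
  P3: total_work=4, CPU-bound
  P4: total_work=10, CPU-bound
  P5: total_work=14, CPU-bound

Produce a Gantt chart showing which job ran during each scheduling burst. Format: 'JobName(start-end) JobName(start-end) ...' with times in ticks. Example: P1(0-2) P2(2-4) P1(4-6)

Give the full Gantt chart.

Answer: P1(0-3) P2(3-6) P3(6-9) P4(9-12) P5(12-15) P1(15-16) P2(16-20) P3(20-21) P4(21-25) P5(25-29) P2(29-35) P4(35-38) P5(38-45)

Derivation:
t=0-3: P1@Q0 runs 3, rem=1, quantum used, demote→Q1. Q0=[P2,P3,P4,P5] Q1=[P1] Q2=[]
t=3-6: P2@Q0 runs 3, rem=10, quantum used, demote→Q1. Q0=[P3,P4,P5] Q1=[P1,P2] Q2=[]
t=6-9: P3@Q0 runs 3, rem=1, quantum used, demote→Q1. Q0=[P4,P5] Q1=[P1,P2,P3] Q2=[]
t=9-12: P4@Q0 runs 3, rem=7, quantum used, demote→Q1. Q0=[P5] Q1=[P1,P2,P3,P4] Q2=[]
t=12-15: P5@Q0 runs 3, rem=11, quantum used, demote→Q1. Q0=[] Q1=[P1,P2,P3,P4,P5] Q2=[]
t=15-16: P1@Q1 runs 1, rem=0, completes. Q0=[] Q1=[P2,P3,P4,P5] Q2=[]
t=16-20: P2@Q1 runs 4, rem=6, quantum used, demote→Q2. Q0=[] Q1=[P3,P4,P5] Q2=[P2]
t=20-21: P3@Q1 runs 1, rem=0, completes. Q0=[] Q1=[P4,P5] Q2=[P2]
t=21-25: P4@Q1 runs 4, rem=3, quantum used, demote→Q2. Q0=[] Q1=[P5] Q2=[P2,P4]
t=25-29: P5@Q1 runs 4, rem=7, quantum used, demote→Q2. Q0=[] Q1=[] Q2=[P2,P4,P5]
t=29-35: P2@Q2 runs 6, rem=0, completes. Q0=[] Q1=[] Q2=[P4,P5]
t=35-38: P4@Q2 runs 3, rem=0, completes. Q0=[] Q1=[] Q2=[P5]
t=38-45: P5@Q2 runs 7, rem=0, completes. Q0=[] Q1=[] Q2=[]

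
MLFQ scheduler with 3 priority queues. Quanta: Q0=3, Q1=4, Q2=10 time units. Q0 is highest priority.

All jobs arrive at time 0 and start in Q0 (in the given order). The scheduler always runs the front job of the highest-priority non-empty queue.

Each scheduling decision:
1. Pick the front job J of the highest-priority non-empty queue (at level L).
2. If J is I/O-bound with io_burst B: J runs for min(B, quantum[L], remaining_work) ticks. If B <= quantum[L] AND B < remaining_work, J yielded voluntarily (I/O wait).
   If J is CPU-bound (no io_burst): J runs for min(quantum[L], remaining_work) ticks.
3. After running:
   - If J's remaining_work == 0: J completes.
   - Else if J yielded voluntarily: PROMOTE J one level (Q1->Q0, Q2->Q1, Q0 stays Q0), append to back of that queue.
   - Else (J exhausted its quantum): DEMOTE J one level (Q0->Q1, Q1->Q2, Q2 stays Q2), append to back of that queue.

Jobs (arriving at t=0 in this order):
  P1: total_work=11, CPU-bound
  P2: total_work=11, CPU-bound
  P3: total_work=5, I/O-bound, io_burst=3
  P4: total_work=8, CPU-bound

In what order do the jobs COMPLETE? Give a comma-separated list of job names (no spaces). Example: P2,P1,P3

Answer: P3,P1,P2,P4

Derivation:
t=0-3: P1@Q0 runs 3, rem=8, quantum used, demote→Q1. Q0=[P2,P3,P4] Q1=[P1] Q2=[]
t=3-6: P2@Q0 runs 3, rem=8, quantum used, demote→Q1. Q0=[P3,P4] Q1=[P1,P2] Q2=[]
t=6-9: P3@Q0 runs 3, rem=2, I/O yield, promote→Q0. Q0=[P4,P3] Q1=[P1,P2] Q2=[]
t=9-12: P4@Q0 runs 3, rem=5, quantum used, demote→Q1. Q0=[P3] Q1=[P1,P2,P4] Q2=[]
t=12-14: P3@Q0 runs 2, rem=0, completes. Q0=[] Q1=[P1,P2,P4] Q2=[]
t=14-18: P1@Q1 runs 4, rem=4, quantum used, demote→Q2. Q0=[] Q1=[P2,P4] Q2=[P1]
t=18-22: P2@Q1 runs 4, rem=4, quantum used, demote→Q2. Q0=[] Q1=[P4] Q2=[P1,P2]
t=22-26: P4@Q1 runs 4, rem=1, quantum used, demote→Q2. Q0=[] Q1=[] Q2=[P1,P2,P4]
t=26-30: P1@Q2 runs 4, rem=0, completes. Q0=[] Q1=[] Q2=[P2,P4]
t=30-34: P2@Q2 runs 4, rem=0, completes. Q0=[] Q1=[] Q2=[P4]
t=34-35: P4@Q2 runs 1, rem=0, completes. Q0=[] Q1=[] Q2=[]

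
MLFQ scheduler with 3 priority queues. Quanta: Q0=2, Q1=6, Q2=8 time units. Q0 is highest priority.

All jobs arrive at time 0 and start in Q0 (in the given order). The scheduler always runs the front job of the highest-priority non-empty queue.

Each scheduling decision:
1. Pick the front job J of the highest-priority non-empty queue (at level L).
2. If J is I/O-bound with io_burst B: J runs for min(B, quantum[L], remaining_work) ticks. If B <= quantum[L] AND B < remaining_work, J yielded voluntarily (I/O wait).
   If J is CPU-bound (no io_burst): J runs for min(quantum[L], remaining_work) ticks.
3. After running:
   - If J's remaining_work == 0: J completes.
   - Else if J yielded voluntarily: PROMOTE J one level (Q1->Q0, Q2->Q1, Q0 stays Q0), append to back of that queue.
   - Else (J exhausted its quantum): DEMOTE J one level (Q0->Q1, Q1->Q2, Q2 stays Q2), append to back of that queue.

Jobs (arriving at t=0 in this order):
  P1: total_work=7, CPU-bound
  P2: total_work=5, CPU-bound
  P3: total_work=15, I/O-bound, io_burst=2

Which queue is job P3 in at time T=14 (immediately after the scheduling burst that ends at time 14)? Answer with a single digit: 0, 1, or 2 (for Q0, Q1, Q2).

Answer: 0

Derivation:
t=0-2: P1@Q0 runs 2, rem=5, quantum used, demote→Q1. Q0=[P2,P3] Q1=[P1] Q2=[]
t=2-4: P2@Q0 runs 2, rem=3, quantum used, demote→Q1. Q0=[P3] Q1=[P1,P2] Q2=[]
t=4-6: P3@Q0 runs 2, rem=13, I/O yield, promote→Q0. Q0=[P3] Q1=[P1,P2] Q2=[]
t=6-8: P3@Q0 runs 2, rem=11, I/O yield, promote→Q0. Q0=[P3] Q1=[P1,P2] Q2=[]
t=8-10: P3@Q0 runs 2, rem=9, I/O yield, promote→Q0. Q0=[P3] Q1=[P1,P2] Q2=[]
t=10-12: P3@Q0 runs 2, rem=7, I/O yield, promote→Q0. Q0=[P3] Q1=[P1,P2] Q2=[]
t=12-14: P3@Q0 runs 2, rem=5, I/O yield, promote→Q0. Q0=[P3] Q1=[P1,P2] Q2=[]
t=14-16: P3@Q0 runs 2, rem=3, I/O yield, promote→Q0. Q0=[P3] Q1=[P1,P2] Q2=[]
t=16-18: P3@Q0 runs 2, rem=1, I/O yield, promote→Q0. Q0=[P3] Q1=[P1,P2] Q2=[]
t=18-19: P3@Q0 runs 1, rem=0, completes. Q0=[] Q1=[P1,P2] Q2=[]
t=19-24: P1@Q1 runs 5, rem=0, completes. Q0=[] Q1=[P2] Q2=[]
t=24-27: P2@Q1 runs 3, rem=0, completes. Q0=[] Q1=[] Q2=[]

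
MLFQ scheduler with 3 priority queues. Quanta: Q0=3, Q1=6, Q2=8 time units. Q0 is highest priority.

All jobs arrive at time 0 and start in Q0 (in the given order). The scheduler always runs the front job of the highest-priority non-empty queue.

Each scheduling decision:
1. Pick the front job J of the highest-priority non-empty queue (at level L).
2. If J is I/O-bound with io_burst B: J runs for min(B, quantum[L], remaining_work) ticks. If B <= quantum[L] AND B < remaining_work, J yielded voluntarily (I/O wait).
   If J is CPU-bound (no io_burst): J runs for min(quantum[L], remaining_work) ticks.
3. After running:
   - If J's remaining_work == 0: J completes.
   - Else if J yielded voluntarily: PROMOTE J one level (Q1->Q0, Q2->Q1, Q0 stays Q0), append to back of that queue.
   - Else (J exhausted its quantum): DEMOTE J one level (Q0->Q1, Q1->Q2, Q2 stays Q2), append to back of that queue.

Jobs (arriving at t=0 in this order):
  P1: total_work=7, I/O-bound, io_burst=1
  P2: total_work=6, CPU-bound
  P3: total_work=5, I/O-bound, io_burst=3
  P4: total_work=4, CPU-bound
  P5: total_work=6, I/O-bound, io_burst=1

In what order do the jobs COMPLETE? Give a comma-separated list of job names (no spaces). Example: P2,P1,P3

t=0-1: P1@Q0 runs 1, rem=6, I/O yield, promote→Q0. Q0=[P2,P3,P4,P5,P1] Q1=[] Q2=[]
t=1-4: P2@Q0 runs 3, rem=3, quantum used, demote→Q1. Q0=[P3,P4,P5,P1] Q1=[P2] Q2=[]
t=4-7: P3@Q0 runs 3, rem=2, I/O yield, promote→Q0. Q0=[P4,P5,P1,P3] Q1=[P2] Q2=[]
t=7-10: P4@Q0 runs 3, rem=1, quantum used, demote→Q1. Q0=[P5,P1,P3] Q1=[P2,P4] Q2=[]
t=10-11: P5@Q0 runs 1, rem=5, I/O yield, promote→Q0. Q0=[P1,P3,P5] Q1=[P2,P4] Q2=[]
t=11-12: P1@Q0 runs 1, rem=5, I/O yield, promote→Q0. Q0=[P3,P5,P1] Q1=[P2,P4] Q2=[]
t=12-14: P3@Q0 runs 2, rem=0, completes. Q0=[P5,P1] Q1=[P2,P4] Q2=[]
t=14-15: P5@Q0 runs 1, rem=4, I/O yield, promote→Q0. Q0=[P1,P5] Q1=[P2,P4] Q2=[]
t=15-16: P1@Q0 runs 1, rem=4, I/O yield, promote→Q0. Q0=[P5,P1] Q1=[P2,P4] Q2=[]
t=16-17: P5@Q0 runs 1, rem=3, I/O yield, promote→Q0. Q0=[P1,P5] Q1=[P2,P4] Q2=[]
t=17-18: P1@Q0 runs 1, rem=3, I/O yield, promote→Q0. Q0=[P5,P1] Q1=[P2,P4] Q2=[]
t=18-19: P5@Q0 runs 1, rem=2, I/O yield, promote→Q0. Q0=[P1,P5] Q1=[P2,P4] Q2=[]
t=19-20: P1@Q0 runs 1, rem=2, I/O yield, promote→Q0. Q0=[P5,P1] Q1=[P2,P4] Q2=[]
t=20-21: P5@Q0 runs 1, rem=1, I/O yield, promote→Q0. Q0=[P1,P5] Q1=[P2,P4] Q2=[]
t=21-22: P1@Q0 runs 1, rem=1, I/O yield, promote→Q0. Q0=[P5,P1] Q1=[P2,P4] Q2=[]
t=22-23: P5@Q0 runs 1, rem=0, completes. Q0=[P1] Q1=[P2,P4] Q2=[]
t=23-24: P1@Q0 runs 1, rem=0, completes. Q0=[] Q1=[P2,P4] Q2=[]
t=24-27: P2@Q1 runs 3, rem=0, completes. Q0=[] Q1=[P4] Q2=[]
t=27-28: P4@Q1 runs 1, rem=0, completes. Q0=[] Q1=[] Q2=[]

Answer: P3,P5,P1,P2,P4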